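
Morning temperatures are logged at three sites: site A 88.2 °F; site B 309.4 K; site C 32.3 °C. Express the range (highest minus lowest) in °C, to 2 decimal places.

site A: 88.2 °F = 31.222 °C.
site B: 309.4 K = 36.250 °C.
Spread: 36.250 − 31.222 = 5.028 °C.

5.03 °C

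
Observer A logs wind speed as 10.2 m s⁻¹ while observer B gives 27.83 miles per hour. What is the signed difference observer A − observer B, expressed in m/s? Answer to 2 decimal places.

-2.24 m/s

observer B: 27.83 mph = 12.4411 m/s.
Difference: 10.2000 − 12.4411 = -2.24 m/s.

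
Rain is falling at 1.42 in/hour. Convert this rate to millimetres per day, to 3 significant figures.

1.42 in/hour × 25.4 mm/in × 24 hour/day = 866 mm/day.

866 mm/day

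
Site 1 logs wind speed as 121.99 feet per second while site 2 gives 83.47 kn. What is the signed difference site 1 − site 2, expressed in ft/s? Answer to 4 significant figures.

site 2: 83.47 kt = 140.8815 ft/s.
Difference: 121.9900 − 140.8815 = -18.89 ft/s.

-18.89 ft/s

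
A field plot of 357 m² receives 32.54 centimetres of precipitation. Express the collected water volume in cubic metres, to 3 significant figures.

Depth: 32.54 cm × 10 = 325.4 mm.
1 mm over 1 m² is 1 L, so volume = 325.4 × 357 = 116167.8 L = 116 m³.

116 cubic metres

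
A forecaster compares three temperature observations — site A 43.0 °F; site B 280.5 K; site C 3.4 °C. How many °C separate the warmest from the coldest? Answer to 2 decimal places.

3.95 °C

site A: 43.0 °F = 6.111 °C.
site B: 280.5 K = 7.350 °C.
Spread: 7.350 − 3.400 = 3.950 °C.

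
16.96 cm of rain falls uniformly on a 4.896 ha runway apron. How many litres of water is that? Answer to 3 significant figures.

Depth: 16.96 cm × 10 = 169.6 mm.
Area: 4.896 ha = 48960 m².
1 mm over 1 m² is 1 L, so volume = 169.6 × 48960 = 8303616 L ≈ 8300000 L.

8300000 litres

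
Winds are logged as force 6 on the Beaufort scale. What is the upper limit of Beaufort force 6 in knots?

Beaufort 6 (strong breeze) spans 22–27 knots.

27 kt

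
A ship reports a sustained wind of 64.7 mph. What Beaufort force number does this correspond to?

Beaufort force 11

64.7 mph = 28.9 m/s, which is Beaufort 11 (violent storm, 28.5–32.6 m/s).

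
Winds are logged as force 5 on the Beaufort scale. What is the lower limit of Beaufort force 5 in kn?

Beaufort 5 (fresh breeze) spans 17–21 knots.

17 kt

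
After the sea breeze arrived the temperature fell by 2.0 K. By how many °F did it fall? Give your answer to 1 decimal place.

For a temperature change the 32° offset cancels: Δ°F = 2.0 × 1.8 = 3.6 °F.

3.6 °F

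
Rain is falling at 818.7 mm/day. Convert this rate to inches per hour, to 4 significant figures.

818.7 mm/day × 0.0393701 in/mm × 0.0416667 day/hour = 1.343 in/hour.

1.343 in/hour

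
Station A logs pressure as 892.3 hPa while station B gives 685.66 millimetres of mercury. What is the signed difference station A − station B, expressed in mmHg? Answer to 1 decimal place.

station A: 892.3 hPa = 669.280 mmHg.
Difference: 669.280 − 685.660 = -16.4 mmHg.

-16.4 mmHg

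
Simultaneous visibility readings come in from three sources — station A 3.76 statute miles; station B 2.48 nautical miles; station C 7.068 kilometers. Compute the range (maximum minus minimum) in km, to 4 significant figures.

2.475 km

station A: 3.76 SM = 6.05113 km.
station B: 2.48 nmi = 4.59296 km.
Spread: 7.06800 − 4.59296 = 2.475 km.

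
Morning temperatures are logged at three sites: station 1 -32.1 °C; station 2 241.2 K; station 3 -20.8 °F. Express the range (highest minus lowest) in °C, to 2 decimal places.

2.77 °C

station 2: 241.2 K = -31.950 °C.
station 3: -20.8 °F = -29.333 °C.
Spread: (-29.333) − (-32.100) = 2.767 °C.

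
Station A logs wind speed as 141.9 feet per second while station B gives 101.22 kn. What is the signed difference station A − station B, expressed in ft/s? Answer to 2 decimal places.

station B: 101.22 kt = 170.8401 ft/s.
Difference: 141.9000 − 170.8401 = -28.94 ft/s.

-28.94 ft/s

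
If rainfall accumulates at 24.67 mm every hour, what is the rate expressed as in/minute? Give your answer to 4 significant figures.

24.67 mm/hour × 0.0393701 in/mm × 0.0166667 hour/minute = 0.01619 in/minute.

0.01619 in/minute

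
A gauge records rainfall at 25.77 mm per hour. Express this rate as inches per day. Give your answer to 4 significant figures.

24.35 in/day

25.77 mm/hour × 0.0393701 in/mm × 24 hour/day = 24.35 in/day.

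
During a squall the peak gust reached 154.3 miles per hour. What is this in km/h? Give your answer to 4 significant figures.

1 mph = 1.60934 km/h, so 154.3 × 1.60934 = 248.3 km/h.

248.3 km/h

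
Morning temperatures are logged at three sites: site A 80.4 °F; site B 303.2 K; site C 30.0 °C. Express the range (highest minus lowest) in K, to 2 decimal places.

3.16 K

site A: 80.4 °F = 26.889 °C.
site B: 303.2 K = 30.050 °C.
Spread: 30.050 − 26.889 = 3.161 °C.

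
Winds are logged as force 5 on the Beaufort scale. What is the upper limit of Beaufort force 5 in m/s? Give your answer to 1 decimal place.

10.7 m/s

Beaufort 5 (fresh breeze) spans 8.0–10.7 m/s.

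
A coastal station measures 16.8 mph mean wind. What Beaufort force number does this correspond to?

Beaufort force 4

16.8 mph = 7.5 m/s, which is Beaufort 4 (moderate breeze, 5.5–7.9 m/s).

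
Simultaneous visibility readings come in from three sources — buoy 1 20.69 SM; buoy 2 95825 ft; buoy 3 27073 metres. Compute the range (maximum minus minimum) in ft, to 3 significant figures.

20400 ft

buoy 1: 20.69 SM = 109243.20 ft.
buoy 3: 27073 m = 88822.18 ft.
Spread: 109243.20 − 88822.18 = 20400 ft.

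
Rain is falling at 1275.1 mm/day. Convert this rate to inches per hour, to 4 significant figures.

1275.1 mm/day × 0.0393701 in/mm × 0.0416667 day/hour = 2.092 in/hour.

2.092 in/hour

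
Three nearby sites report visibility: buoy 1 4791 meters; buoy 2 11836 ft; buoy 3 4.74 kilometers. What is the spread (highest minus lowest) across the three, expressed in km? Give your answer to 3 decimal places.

buoy 1: 4791 m = 4.79100 km.
buoy 2: 11836 ft = 3.60761 km.
Spread: 4.79100 − 3.60761 = 1.183 km.

1.183 km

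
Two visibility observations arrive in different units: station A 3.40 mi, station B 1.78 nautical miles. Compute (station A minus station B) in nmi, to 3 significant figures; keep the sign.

1.17 nmi

station A: 3.40 SM = 2.9545 nmi.
Difference: 2.9545 − 1.7800 = 1.17 nmi.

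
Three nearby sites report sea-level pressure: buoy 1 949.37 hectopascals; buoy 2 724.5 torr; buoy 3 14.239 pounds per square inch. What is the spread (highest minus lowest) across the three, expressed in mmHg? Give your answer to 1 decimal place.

buoy 1: 949.37 hPa = 712.086 mmHg.
buoy 3: 14.239 psi = 736.369 mmHg.
Spread: 736.369 − 712.086 = 24.3 mmHg.

24.3 mmHg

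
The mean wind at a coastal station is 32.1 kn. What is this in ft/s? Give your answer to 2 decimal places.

54.18 ft/s

1 kt = 1.68781 ft/s, so 32.1 × 1.68781 = 54.18 ft/s.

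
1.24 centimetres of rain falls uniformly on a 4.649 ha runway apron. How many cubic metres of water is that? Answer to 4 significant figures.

576.5 cubic metres

Depth: 1.24 cm × 10 = 12.4 mm.
Area: 4.649 ha = 46490 m².
1 mm over 1 m² is 1 L, so volume = 12.4 × 46490 = 576476 L = 576.5 m³.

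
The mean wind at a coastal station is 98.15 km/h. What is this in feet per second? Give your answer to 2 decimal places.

1 km/h = 0.911344 ft/s, so 98.15 × 0.911344 = 89.45 ft/s.

89.45 ft/s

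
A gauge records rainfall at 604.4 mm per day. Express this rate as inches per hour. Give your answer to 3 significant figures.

0.991 in/hour

604.4 mm/day × 0.0393701 in/mm × 0.0416667 day/hour = 0.991 in/hour.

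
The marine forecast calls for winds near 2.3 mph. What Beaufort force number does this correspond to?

Beaufort force 1

2.3 mph = 1.0 m/s, which is Beaufort 1 (light air, 0.3–1.5 m/s).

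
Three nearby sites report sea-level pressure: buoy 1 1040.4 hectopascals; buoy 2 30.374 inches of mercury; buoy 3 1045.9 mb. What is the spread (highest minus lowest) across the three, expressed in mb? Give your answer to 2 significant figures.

17 mb

buoy 1: 1040.4 hPa = 1040.40 mb.
buoy 2: 30.374 inHg = 1028.58 mb.
Spread: 1045.90 − 1028.58 = 17 mb.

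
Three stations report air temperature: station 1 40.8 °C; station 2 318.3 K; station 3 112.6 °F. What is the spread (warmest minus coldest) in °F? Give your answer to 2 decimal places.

7.83 °F

station 2: 318.3 K = 45.150 °C.
station 3: 112.6 °F = 44.778 °C.
Spread: 45.150 − 40.800 = 4.350 °C = 7.83 °F.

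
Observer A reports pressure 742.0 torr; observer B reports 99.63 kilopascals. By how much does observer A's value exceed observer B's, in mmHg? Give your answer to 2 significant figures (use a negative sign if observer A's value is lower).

observer B: 99.63 kPa = 747.286 mmHg.
Difference: 742.000 − 747.286 = -5.3 mmHg.

-5.3 mmHg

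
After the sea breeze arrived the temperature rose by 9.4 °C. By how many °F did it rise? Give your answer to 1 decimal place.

16.9 °F

Converting a difference, only the 9/5 scale factor applies: Δ°F = 9.4 × 1.8 = 16.9 °F.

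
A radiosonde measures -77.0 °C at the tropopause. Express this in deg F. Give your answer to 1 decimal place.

-106.6 °F

°F = °C × 9/5 + 32 = -77.0 × 1.8 + 32 = -106.6 °F.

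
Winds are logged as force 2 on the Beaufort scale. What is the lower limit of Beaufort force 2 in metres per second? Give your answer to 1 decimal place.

1.6 m/s

Beaufort 2 (light breeze) spans 1.6–3.3 m/s.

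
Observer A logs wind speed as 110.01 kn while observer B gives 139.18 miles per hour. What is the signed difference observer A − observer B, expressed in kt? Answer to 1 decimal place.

observer B: 139.18 mph = 120.944 kt.
Difference: 110.010 − 120.944 = -10.9 kt.

-10.9 kt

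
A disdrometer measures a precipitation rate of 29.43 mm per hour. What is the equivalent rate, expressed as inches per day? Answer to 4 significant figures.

29.43 mm/hour × 0.0393701 in/mm × 24 hour/day = 27.81 in/day.

27.81 in/day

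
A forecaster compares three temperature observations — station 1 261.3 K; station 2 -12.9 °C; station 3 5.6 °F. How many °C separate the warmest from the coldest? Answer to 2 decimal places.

2.82 °C

station 1: 261.3 K = -11.850 °C.
station 3: 5.6 °F = -14.667 °C.
Spread: (-11.850) − (-14.667) = 2.817 °C.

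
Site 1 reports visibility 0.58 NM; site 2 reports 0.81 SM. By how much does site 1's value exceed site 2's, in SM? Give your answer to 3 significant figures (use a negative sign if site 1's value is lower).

-0.143 SM

site 1: 0.58 nmi = 0.66745 SM.
Difference: 0.66745 − 0.81000 = -0.143 SM.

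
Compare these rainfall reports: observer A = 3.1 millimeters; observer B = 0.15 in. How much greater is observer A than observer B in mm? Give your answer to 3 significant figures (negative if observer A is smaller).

-0.710 mm

observer B: 0.15 in = 3.81000 mm.
Difference: 3.10000 − 3.81000 = -0.710 mm.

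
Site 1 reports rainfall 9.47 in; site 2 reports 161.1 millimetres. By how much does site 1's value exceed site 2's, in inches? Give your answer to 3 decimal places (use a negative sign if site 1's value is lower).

3.127 in

site 2: 161.1 mm = 6.34252 in.
Difference: 9.47000 − 6.34252 = 3.127 in.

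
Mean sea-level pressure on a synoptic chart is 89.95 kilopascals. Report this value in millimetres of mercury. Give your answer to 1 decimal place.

1 kPa = 7.50062 mmHg, so 89.95 × 7.50062 = 674.7 mmHg.

674.7 mmHg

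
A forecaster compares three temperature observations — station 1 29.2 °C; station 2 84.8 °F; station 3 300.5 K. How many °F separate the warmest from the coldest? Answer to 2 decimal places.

station 2: 84.8 °F = 29.333 °C.
station 3: 300.5 K = 27.350 °C.
Spread: 29.333 − 27.350 = 1.983 °C = 3.57 °F.

3.57 °F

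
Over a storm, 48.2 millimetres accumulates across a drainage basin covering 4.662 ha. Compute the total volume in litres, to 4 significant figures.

Area: 4.662 ha = 46620 m².
1 mm over 1 m² is 1 L, so volume = 48.2 × 46620 = 2247084 L ≈ 2247000 L.

2247000 litres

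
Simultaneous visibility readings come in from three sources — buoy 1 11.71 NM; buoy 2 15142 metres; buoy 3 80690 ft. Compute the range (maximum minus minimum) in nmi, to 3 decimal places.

buoy 2: 15142 m = 8.17603 nmi.
buoy 3: 80690 ft = 13.27987 nmi.
Spread: 13.27987 − 8.17603 = 5.104 nmi.

5.104 nmi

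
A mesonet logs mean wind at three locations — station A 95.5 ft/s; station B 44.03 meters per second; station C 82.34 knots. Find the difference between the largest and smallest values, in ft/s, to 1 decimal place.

station B: 44.03 m/s = 144.455 ft/s.
station C: 82.34 kt = 138.974 ft/s.
Spread: 144.455 − 95.500 = 49.0 ft/s.

49.0 ft/s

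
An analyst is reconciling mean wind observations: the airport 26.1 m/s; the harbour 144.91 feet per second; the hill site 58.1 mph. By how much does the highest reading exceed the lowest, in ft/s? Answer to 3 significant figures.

59.7 ft/s

the airport: 26.1 m/s = 85.630 ft/s.
the hill site: 58.1 mph = 85.213 ft/s.
Spread: 144.910 − 85.213 = 59.7 ft/s.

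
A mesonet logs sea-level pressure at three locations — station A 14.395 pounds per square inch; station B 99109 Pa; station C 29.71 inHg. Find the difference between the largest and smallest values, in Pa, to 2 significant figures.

station A: 14.395 psi = 99250.03 Pa.
station C: 29.71 inHg = 100609.62 Pa.
Spread: 100609.62 − 99109.00 = 1500 Pa.

1500 Pa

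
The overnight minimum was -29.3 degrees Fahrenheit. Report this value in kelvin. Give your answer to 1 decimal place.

239.1 K

First to °C: -34.06 °C.
Then to K: 239.1 K.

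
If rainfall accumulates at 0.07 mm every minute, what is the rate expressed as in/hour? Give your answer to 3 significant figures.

0.165 in/hour

0.07 mm/minute × 0.0393701 in/mm × 60 minute/hour = 0.165 in/hour.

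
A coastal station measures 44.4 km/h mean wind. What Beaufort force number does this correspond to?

Beaufort force 6

44.4 km/h = 12.3 m/s, which is Beaufort 6 (strong breeze, 10.8–13.8 m/s).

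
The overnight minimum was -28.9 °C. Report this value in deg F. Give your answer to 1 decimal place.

-20.0 °F

°F = °C × 9/5 + 32 = -28.9 × 1.8 + 32 = -20.0 °F.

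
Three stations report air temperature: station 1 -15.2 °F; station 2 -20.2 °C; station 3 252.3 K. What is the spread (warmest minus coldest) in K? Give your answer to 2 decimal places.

station 1: -15.2 °F = -26.222 °C.
station 3: 252.3 K = -20.850 °C.
Spread: (-20.200) − (-26.222) = 6.022 °C.

6.02 K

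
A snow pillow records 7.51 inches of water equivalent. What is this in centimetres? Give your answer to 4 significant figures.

1 in = 2.54 cm, so 7.51 × 2.54 = 19.08 cm.

19.08 cm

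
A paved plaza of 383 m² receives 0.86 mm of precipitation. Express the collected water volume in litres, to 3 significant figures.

1 mm over 1 m² is 1 L, so volume = 0.86 × 383 = 329.38 L ≈ 329 L.

329 litres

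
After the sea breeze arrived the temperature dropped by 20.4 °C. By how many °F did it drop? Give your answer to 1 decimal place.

36.7 °F

Converting a difference, only the 9/5 scale factor applies: Δ°F = 20.4 × 1.8 = 36.7 °F.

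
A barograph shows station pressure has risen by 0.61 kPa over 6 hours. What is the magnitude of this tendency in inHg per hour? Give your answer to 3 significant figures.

0.0300 inHg per hour

0.61 kPa / 6 h × 0.2953 inHg/kPa = 0.0300 inHg/h.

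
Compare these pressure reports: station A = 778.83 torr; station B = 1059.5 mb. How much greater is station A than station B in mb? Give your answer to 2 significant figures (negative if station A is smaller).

station A: 778.83 mmHg = 1038.35 mb.
Difference: 1038.35 − 1059.50 = -21 mb.

-21 mb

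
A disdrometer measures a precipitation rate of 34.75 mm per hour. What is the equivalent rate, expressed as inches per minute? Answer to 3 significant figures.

34.75 mm/hour × 0.0393701 in/mm × 0.0166667 hour/minute = 0.0228 in/minute.

0.0228 in/minute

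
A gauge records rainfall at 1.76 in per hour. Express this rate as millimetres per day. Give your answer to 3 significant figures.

1070 mm/day

1.76 in/hour × 25.4 mm/in × 24 hour/day = 1070 mm/day.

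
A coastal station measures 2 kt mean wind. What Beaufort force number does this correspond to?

Beaufort force 1

2 kt lies in the Beaufort 1 band (light air, 1–3 kt).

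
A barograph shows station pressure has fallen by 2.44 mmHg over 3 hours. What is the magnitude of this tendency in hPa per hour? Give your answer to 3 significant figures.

2.44 mmHg / 3 h × 1.33322 hPa/mmHg = 1.08 hPa/h.

1.08 hPa per hour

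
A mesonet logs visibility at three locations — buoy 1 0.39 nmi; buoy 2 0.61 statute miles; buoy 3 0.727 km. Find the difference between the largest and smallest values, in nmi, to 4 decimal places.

0.1401 nmi

buoy 2: 0.61 SM = 0.530076 nmi.
buoy 3: 0.727 km = 0.392549 nmi.
Spread: 0.530076 − 0.390000 = 0.1401 nmi.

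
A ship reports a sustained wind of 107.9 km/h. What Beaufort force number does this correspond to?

Beaufort force 11

107.9 km/h = 30.0 m/s, which is Beaufort 11 (violent storm, 28.5–32.6 m/s).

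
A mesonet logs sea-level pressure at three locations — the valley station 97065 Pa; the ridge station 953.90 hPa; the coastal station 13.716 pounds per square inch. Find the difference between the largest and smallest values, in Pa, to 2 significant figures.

2500 Pa

the ridge station: 953.90 hPa = 95390.00 Pa.
the coastal station: 13.716 psi = 94568.49 Pa.
Spread: 97065.00 − 94568.49 = 2500 Pa.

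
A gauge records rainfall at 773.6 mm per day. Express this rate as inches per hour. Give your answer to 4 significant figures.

1.269 in/hour

773.6 mm/day × 0.0393701 in/mm × 0.0416667 day/hour = 1.269 in/hour.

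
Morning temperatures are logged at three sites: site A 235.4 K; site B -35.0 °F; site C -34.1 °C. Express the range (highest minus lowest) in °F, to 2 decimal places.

site A: 235.4 K = -37.750 °C.
site B: -35.0 °F = -37.222 °C.
Spread: (-34.100) − (-37.750) = 3.650 °C = 6.57 °F.

6.57 °F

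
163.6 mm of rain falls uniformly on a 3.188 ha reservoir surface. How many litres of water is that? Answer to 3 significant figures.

5220000 litres

Area: 3.188 ha = 31880 m².
1 mm over 1 m² is 1 L, so volume = 163.6 × 31880 = 5215568 L ≈ 5220000 L.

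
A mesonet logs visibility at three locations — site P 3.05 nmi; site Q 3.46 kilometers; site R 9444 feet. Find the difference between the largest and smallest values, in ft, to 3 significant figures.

site P: 3.05 nmi = 18532.15 ft.
site Q: 3.46 km = 11351.71 ft.
Spread: 18532.15 − 9444.00 = 9090 ft.

9090 ft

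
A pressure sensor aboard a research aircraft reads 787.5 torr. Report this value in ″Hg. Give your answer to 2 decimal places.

1 mmHg = 0.0393701 inHg, so 787.5 × 0.0393701 = 31.00 inHg.

31.00 inHg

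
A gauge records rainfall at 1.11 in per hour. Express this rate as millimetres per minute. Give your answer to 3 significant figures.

1.11 in/hour × 25.4 mm/in × 0.0166667 hour/minute = 0.470 mm/minute.

0.470 mm/minute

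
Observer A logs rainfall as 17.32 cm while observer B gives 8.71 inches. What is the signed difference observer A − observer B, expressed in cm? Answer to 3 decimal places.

-4.803 cm

observer B: 8.71 in = 22.12340 cm.
Difference: 17.32000 − 22.12340 = -4.803 cm.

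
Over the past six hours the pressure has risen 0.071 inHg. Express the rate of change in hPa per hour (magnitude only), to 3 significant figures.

0.401 hPa per hour

0.071 inHg / 6 h × 33.8639 hPa/inHg = 0.401 hPa/h.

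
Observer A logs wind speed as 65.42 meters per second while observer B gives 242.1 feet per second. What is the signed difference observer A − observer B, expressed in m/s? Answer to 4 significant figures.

-8.372 m/s

observer B: 242.1 ft/s = 73.79208 m/s.
Difference: 65.42000 − 73.79208 = -8.372 m/s.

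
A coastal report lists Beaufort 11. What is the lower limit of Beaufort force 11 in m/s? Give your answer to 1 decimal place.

Beaufort 11 (violent storm) spans 28.5–32.6 m/s.

28.5 m/s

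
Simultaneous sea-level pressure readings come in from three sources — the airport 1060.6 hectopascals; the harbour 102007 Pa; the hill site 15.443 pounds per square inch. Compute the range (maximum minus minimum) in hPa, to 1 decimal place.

44.7 hPa

the harbour: 102007 Pa = 1020.070 hPa.
the hill site: 15.443 psi = 1064.757 hPa.
Spread: 1064.757 − 1020.070 = 44.7 hPa.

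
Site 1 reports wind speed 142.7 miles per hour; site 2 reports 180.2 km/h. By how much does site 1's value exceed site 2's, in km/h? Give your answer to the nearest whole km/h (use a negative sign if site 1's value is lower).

site 1: 142.7 mph = 229.65 km/h.
Difference: 229.65 − 180.20 = 49 km/h.

49 km/h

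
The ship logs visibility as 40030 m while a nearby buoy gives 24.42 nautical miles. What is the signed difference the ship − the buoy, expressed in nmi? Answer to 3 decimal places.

-2.806 nmi

the ship: 40030 m = 21.61447 nmi.
Difference: 21.61447 − 24.42000 = -2.806 nmi.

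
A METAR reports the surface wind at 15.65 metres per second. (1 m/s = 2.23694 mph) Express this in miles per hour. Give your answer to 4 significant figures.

1 m/s = 2.23694 mph, so 15.65 × 2.23694 = 35.01 mph.

35.01 mph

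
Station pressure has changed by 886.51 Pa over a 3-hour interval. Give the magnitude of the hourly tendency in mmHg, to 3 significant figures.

886.51 Pa / 3 h × 0.00750062 mmHg/Pa = 2.22 mmHg/h.

2.22 mmHg per hour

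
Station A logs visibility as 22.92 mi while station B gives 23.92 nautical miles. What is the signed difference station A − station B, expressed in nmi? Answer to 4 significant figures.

station A: 22.92 SM = 19.91694 nmi.
Difference: 19.91694 − 23.92000 = -4.003 nmi.

-4.003 nmi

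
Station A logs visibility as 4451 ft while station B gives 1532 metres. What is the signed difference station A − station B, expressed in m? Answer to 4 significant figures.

station A: 4451 ft = 1356.665 m.
Difference: 1356.665 − 1532.000 = -175.3 m.

-175.3 m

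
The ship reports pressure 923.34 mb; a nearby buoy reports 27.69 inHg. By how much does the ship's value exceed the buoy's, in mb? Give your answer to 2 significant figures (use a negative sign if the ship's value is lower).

the buoy: 27.69 inHg = 937.69 mb.
Difference: 923.34 − 937.69 = -14 mb.

-14 mb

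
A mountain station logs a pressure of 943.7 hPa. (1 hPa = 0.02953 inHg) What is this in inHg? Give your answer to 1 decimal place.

1 hPa = 0.02953 inHg, so 943.7 × 0.02953 = 27.9 inHg.

27.9 inHg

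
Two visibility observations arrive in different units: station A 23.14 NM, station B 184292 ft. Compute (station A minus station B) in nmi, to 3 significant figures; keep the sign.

-7.19 nmi

station B: 184292 ft = 30.3306 nmi.
Difference: 23.1400 − 30.3306 = -7.19 nmi.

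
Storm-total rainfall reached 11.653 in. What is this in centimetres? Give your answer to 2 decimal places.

29.60 cm

1 in = 2.54 cm, so 11.653 × 2.54 = 29.60 cm.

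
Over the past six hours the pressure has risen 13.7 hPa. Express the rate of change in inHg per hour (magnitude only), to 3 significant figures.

0.0674 inHg per hour

13.7 hPa / 6 h × 0.02953 inHg/hPa = 0.0674 inHg/h.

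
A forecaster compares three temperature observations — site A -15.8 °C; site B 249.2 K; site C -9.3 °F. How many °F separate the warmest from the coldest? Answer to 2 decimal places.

14.67 °F

site B: 249.2 K = -23.950 °C.
site C: -9.3 °F = -22.944 °C.
Spread: (-15.800) − (-23.950) = 8.150 °C = 14.67 °F.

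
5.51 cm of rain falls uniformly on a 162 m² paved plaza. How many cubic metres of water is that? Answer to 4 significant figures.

8.926 cubic metres

Depth: 5.51 cm × 10 = 55.1 mm.
1 mm over 1 m² is 1 L, so volume = 55.1 × 162 = 8926.2 L = 8.926 m³.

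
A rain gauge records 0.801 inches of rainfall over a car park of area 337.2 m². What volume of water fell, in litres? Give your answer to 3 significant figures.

Depth: 0.801 in × 25.4 = 20.3454 mm.
1 mm over 1 m² is 1 L, so volume = 20.3454 × 337.2 = 6860.4689 L ≈ 6860 L.

6860 litres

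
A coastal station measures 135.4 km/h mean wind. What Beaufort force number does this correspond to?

135.4 km/h = 37.6 m/s, which is Beaufort 12 (hurricane force, ≥32.7 m/s).

Beaufort force 12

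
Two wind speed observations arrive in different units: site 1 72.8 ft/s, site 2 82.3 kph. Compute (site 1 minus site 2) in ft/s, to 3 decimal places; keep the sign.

site 2: 82.3 km/h = 75.00365 ft/s.
Difference: 72.80000 − 75.00365 = -2.204 ft/s.

-2.204 ft/s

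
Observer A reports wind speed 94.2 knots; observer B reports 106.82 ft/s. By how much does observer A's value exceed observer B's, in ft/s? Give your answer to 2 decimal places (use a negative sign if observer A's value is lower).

52.17 ft/s

observer A: 94.2 kt = 158.9917 ft/s.
Difference: 158.9917 − 106.8200 = 52.17 ft/s.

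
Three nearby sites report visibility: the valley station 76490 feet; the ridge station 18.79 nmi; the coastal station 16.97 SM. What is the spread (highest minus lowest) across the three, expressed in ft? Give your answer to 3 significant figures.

the ridge station: 18.79 nmi = 114170.21 ft.
the coastal station: 16.97 SM = 89601.60 ft.
Spread: 114170.21 − 76490.00 = 37700 ft.

37700 ft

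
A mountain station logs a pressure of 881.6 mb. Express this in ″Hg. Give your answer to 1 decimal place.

26.0 inHg

1 mb = 0.02953 inHg, so 881.6 × 0.02953 = 26.0 inHg.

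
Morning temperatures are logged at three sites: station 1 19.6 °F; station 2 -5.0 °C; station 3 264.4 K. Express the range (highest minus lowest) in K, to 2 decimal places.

station 1: 19.6 °F = -6.889 °C.
station 3: 264.4 K = -8.750 °C.
Spread: (-5.000) − (-8.750) = 3.750 °C.

3.75 K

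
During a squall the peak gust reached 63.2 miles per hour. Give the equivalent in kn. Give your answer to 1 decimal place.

54.9 kt

1 mph = 0.868976 kt, so 63.2 × 0.868976 = 54.9 kt.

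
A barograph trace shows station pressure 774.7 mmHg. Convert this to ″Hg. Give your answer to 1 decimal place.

1 mmHg = 0.0393701 inHg, so 774.7 × 0.0393701 = 30.5 inHg.

30.5 inHg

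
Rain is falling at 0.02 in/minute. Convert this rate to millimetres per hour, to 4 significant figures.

30.48 mm/hour

0.02 in/minute × 25.4 mm/in × 60 minute/hour = 30.48 mm/hour.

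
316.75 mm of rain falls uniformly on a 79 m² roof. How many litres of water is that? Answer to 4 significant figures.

1 mm over 1 m² is 1 L, so volume = 316.75 × 79 = 25023.25 L ≈ 25020 L.

25020 litres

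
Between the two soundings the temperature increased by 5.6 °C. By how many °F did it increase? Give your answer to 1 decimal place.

A change of 1 °C equals a change of 1.8 °F: Δ°F = 5.6 × 1.8 = 10.1 °F.

10.1 °F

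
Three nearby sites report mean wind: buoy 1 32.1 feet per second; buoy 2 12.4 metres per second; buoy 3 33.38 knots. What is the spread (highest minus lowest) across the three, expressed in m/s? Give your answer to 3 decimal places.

7.388 m/s

buoy 1: 32.1 ft/s = 9.78408 m/s.
buoy 3: 33.38 kt = 17.17216 m/s.
Spread: 17.17216 − 9.78408 = 7.388 m/s.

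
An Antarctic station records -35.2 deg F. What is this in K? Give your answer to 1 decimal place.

First to °C: -37.33 °C.
Then to K: 235.8 K.

235.8 K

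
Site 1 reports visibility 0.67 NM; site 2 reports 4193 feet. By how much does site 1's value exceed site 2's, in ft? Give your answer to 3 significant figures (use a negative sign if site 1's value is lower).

site 1: 0.67 nmi = 4071.00 ft.
Difference: 4071.00 − 4193.00 = -122 ft.

-122 ft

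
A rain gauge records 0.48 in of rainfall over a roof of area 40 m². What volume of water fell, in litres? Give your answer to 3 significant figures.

Depth: 0.48 in × 25.4 = 12.192 mm.
1 mm over 1 m² is 1 L, so volume = 12.192 × 40 = 487.68 L ≈ 488 L.

488 litres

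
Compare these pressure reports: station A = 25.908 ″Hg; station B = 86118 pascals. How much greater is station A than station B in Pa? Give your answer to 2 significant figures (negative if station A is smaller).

1600 Pa

station A: 25.908 inHg = 87734.57 Pa.
Difference: 87734.57 − 86118.00 = 1600 Pa.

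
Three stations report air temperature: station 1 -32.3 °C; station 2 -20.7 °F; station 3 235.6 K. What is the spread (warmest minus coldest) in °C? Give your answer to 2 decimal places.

8.27 °C

station 2: -20.7 °F = -29.278 °C.
station 3: 235.6 K = -37.550 °C.
Spread: (-29.278) − (-37.550) = 8.272 °C.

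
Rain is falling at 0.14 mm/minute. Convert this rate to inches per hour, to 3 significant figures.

0.331 in/hour

0.14 mm/minute × 0.0393701 in/mm × 60 minute/hour = 0.331 in/hour.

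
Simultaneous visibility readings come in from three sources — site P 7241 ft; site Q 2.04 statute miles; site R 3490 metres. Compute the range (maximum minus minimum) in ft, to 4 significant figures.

4209 ft

site Q: 2.04 SM = 10771.20 ft.
site R: 3490 m = 11450.13 ft.
Spread: 11450.13 − 7241.00 = 4209 ft.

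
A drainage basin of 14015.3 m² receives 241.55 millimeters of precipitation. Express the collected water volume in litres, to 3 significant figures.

1 mm over 1 m² is 1 L, so volume = 241.55 × 14015.3 = 3385395.7 L ≈ 3390000 L.

3390000 litres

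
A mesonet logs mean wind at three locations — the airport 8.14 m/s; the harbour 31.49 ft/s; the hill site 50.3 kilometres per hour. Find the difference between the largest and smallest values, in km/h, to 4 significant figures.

the airport: 8.14 m/s = 29.3040 km/h.
the harbour: 31.49 ft/s = 34.5533 km/h.
Spread: 50.3000 − 29.3040 = 21.00 km/h.

21.00 km/h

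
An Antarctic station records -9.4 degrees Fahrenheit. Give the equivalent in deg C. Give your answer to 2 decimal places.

-23.00 °C

°C = (°F − 32) × 5/9 = (-9.4 − 32) / 1.8 = -23.00 °C.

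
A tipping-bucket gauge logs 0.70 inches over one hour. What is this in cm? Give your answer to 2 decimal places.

1 in = 2.54 cm, so 0.70 × 2.54 = 1.78 cm.

1.78 cm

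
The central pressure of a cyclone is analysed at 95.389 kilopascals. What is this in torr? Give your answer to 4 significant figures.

1 kPa = 7.50062 mmHg, so 95.389 × 7.50062 = 715.5 mmHg.

715.5 mmHg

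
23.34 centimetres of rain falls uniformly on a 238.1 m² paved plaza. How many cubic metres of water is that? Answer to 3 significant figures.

55.6 cubic metres

Depth: 23.34 cm × 10 = 233.4 mm.
1 mm over 1 m² is 1 L, so volume = 233.4 × 238.1 = 55572.54 L = 55.6 m³.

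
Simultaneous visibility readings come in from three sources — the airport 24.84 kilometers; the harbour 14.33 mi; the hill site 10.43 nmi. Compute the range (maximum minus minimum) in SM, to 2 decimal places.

the airport: 24.84 km = 15.4349 SM.
the hill site: 10.43 nmi = 12.0026 SM.
Spread: 15.4349 − 12.0026 = 3.43 SM.

3.43 SM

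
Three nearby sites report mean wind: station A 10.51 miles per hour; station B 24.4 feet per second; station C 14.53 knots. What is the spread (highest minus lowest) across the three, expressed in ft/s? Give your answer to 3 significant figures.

9.11 ft/s

station A: 10.51 mph = 15.4147 ft/s.
station C: 14.53 kt = 24.5239 ft/s.
Spread: 24.5239 − 15.4147 = 9.11 ft/s.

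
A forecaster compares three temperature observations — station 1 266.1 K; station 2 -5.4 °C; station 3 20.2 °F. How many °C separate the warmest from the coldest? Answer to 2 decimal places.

1.65 °C

station 1: 266.1 K = -7.050 °C.
station 3: 20.2 °F = -6.556 °C.
Spread: (-5.400) − (-7.050) = 1.650 °C.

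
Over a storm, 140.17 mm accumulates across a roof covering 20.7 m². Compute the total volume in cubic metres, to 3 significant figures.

2.90 cubic metres

1 mm over 1 m² is 1 L, so volume = 140.17 × 20.7 = 2901.519 L = 2.90 m³.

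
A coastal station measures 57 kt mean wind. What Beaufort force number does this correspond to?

57 kt lies in the Beaufort 11 band (violent storm, 56–63 kt).

Beaufort force 11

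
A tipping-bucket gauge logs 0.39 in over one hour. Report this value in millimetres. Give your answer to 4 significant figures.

9.906 mm

1 in = 25.4 mm, so 0.39 × 25.4 = 9.906 mm.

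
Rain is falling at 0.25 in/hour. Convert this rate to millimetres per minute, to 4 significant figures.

0.1058 mm/minute

0.25 in/hour × 25.4 mm/in × 0.0166667 hour/minute = 0.1058 mm/minute.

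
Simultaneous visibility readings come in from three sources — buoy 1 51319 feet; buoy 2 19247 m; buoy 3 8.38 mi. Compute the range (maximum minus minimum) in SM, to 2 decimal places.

buoy 1: 51319 ft = 9.7195 SM.
buoy 2: 19247 m = 11.9595 SM.
Spread: 11.9595 − 8.3800 = 3.58 SM.

3.58 SM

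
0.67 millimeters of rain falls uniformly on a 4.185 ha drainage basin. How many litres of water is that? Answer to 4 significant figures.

28040 litres

Area: 4.185 ha = 41850 m².
1 mm over 1 m² is 1 L, so volume = 0.67 × 41850 = 28039.5 L ≈ 28040 L.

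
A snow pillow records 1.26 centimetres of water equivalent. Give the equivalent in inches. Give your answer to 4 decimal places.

1 cm = 0.393701 in, so 1.26 × 0.393701 = 0.4961 in.

0.4961 in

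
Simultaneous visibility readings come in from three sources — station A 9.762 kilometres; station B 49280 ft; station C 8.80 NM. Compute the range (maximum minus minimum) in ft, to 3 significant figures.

21400 ft

station A: 9.762 km = 32027.56 ft.
station C: 8.80 nmi = 53469.82 ft.
Spread: 53469.82 − 32027.56 = 21400 ft.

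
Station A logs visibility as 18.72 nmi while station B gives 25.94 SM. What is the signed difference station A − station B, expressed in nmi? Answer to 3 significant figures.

station B: 25.94 SM = 22.5412 nmi.
Difference: 18.7200 − 22.5412 = -3.82 nmi.

-3.82 nmi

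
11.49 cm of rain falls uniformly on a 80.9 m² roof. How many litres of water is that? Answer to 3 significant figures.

Depth: 11.49 cm × 10 = 114.9 mm.
1 mm over 1 m² is 1 L, so volume = 114.9 × 80.9 = 9295.41 L ≈ 9300 L.

9300 litres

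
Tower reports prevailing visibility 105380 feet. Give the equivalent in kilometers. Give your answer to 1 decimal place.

1 ft = 0.0003048 km, so 105380 × 0.0003048 = 32.1 km.

32.1 km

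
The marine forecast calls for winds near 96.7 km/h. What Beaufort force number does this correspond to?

96.7 km/h = 26.9 m/s, which is Beaufort 10 (storm, 24.5–28.4 m/s).

Beaufort force 10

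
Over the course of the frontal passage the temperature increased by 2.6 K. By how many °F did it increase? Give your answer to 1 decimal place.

Converting a difference, only the 9/5 scale factor applies: Δ°F = 2.6 × 1.8 = 4.7 °F.

4.7 °F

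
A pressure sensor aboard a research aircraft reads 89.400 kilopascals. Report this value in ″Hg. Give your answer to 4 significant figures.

26.40 inHg

1 kPa = 0.2953 inHg, so 89.400 × 0.2953 = 26.40 inHg.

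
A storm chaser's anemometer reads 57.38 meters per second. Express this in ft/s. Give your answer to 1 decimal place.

1 m/s = 3.28084 ft/s, so 57.38 × 3.28084 = 188.3 ft/s.

188.3 ft/s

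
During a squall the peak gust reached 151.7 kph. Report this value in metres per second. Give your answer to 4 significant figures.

42.14 m/s

1 km/h = 0.277778 m/s, so 151.7 × 0.277778 = 42.14 m/s.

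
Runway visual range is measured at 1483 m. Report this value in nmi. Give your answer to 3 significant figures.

0.801 nmi

1 m = 0.000539957 nmi, so 1483 × 0.000539957 = 0.801 nmi.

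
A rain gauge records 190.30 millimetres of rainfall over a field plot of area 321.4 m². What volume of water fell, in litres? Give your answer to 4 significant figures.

1 mm over 1 m² is 1 L, so volume = 190.3 × 321.4 = 61162.42 L ≈ 61160 L.

61160 litres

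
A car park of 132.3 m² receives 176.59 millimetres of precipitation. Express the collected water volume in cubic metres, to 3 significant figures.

1 mm over 1 m² is 1 L, so volume = 176.59 × 132.3 = 23362.857 L = 23.4 m³.

23.4 cubic metres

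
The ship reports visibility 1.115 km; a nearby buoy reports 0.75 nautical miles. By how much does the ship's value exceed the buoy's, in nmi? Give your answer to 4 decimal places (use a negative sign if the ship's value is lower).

-0.1479 nmi

the ship: 1.115 km = 0.602052 nmi.
Difference: 0.602052 − 0.750000 = -0.1479 nmi.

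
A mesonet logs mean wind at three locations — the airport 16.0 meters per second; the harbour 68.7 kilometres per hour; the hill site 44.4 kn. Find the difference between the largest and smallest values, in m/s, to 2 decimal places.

the harbour: 68.7 km/h = 19.0833 m/s.
the hill site: 44.4 kt = 22.8413 m/s.
Spread: 22.8413 − 16.0000 = 6.84 m/s.

6.84 m/s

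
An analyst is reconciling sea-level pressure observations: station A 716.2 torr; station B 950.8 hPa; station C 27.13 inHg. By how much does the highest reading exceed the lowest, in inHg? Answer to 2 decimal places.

1.07 inHg

station A: 716.2 mmHg = 28.1968 inHg.
station B: 950.8 hPa = 28.0771 inHg.
Spread: 28.1968 − 27.1300 = 1.07 inHg.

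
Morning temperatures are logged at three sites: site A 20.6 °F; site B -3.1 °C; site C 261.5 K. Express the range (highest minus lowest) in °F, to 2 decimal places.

site A: 20.6 °F = -6.333 °C.
site C: 261.5 K = -11.650 °C.
Spread: (-3.100) − (-11.650) = 8.550 °C = 15.39 °F.

15.39 °F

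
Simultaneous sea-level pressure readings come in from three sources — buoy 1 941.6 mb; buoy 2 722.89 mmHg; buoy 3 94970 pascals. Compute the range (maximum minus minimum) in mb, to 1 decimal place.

22.2 mb

buoy 2: 722.89 mmHg = 963.774 mb.
buoy 3: 94970 Pa = 949.700 mb.
Spread: 963.774 − 941.600 = 22.2 mb.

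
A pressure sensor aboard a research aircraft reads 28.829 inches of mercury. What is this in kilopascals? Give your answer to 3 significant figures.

1 inHg = 3.38639 kPa, so 28.829 × 3.38639 = 97.6 kPa.

97.6 kPa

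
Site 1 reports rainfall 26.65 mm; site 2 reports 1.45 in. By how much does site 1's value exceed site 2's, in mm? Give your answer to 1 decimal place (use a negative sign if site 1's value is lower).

site 2: 1.45 in = 36.830 mm.
Difference: 26.650 − 36.830 = -10.2 mm.

-10.2 mm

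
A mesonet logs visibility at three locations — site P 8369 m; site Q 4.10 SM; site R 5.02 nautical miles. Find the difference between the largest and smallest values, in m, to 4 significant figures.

2699 m

site Q: 4.10 SM = 6598.31 m.
site R: 5.02 nmi = 9297.04 m.
Spread: 9297.04 − 6598.31 = 2699 m.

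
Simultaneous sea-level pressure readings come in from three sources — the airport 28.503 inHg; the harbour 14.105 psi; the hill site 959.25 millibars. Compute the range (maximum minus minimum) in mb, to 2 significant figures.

13 mb

the airport: 28.503 inHg = 965.22 mb.
the harbour: 14.105 psi = 972.51 mb.
Spread: 972.51 − 959.25 = 13 mb.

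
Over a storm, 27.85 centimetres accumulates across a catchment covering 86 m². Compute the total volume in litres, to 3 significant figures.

Depth: 27.85 cm × 10 = 278.5 mm.
1 mm over 1 m² is 1 L, so volume = 278.5 × 86 = 23951 L ≈ 24000 L.

24000 litres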